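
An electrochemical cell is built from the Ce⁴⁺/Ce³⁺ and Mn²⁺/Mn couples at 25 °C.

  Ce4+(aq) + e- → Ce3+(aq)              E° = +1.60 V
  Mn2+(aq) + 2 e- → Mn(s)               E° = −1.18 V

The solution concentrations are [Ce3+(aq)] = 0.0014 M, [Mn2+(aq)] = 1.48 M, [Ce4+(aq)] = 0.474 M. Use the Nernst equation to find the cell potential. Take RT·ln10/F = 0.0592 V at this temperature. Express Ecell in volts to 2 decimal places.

Since E°(Ce⁴⁺/Ce³⁺) > E°(Mn²⁺/Mn), Ce⁴⁺/Ce³⁺ serves as the cathode.
E°cell = +1.60 − (−1.18) = +2.78 V, with n = 2 electrons transferred.
The balanced reaction is 2 Ce4+(aq) + Mn(s) → 2 Ce3+(aq) + Mn2+(aq), so Q = ([Ce3+(aq)]^2·[Mn2+(aq)]) / [Ce4+(aq)]^2 = 1.29×10^−5 and log Q = −4.889.
E = E° − (0.0592/n)·log Q = +2.78 − (0.0592/2)(−4.889) = +2.92 V.

+2.92 V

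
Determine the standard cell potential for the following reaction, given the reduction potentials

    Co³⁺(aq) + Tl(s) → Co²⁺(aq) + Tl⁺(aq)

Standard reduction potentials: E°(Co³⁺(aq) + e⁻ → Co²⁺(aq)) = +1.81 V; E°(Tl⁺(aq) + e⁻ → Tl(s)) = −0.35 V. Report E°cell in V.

+2.16 V

In the reaction as written, Co³⁺(aq) is reduced (cathode) and Tl⁺(aq) is produced by oxidation at the anode.
E°cell = E°(cathode) − E°(anode) = +1.81 − (−0.35) = +2.16 V.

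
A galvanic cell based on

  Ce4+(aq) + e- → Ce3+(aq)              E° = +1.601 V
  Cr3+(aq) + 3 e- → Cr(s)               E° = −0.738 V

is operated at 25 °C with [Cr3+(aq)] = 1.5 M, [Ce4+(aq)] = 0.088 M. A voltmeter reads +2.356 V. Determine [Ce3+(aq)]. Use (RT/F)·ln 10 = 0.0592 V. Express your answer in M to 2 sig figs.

Ce⁴⁺/Ce³⁺ is the cathode (higher E°); E°cell = +1.601 − (−0.738) = +2.339 V with n = 3.
Rearranging E = E° − (0.0592/n)·log Q gives log Q = 3(+2.339 − (+2.356))/0.0592 = −0.861.
The balanced reaction is 3 Ce4+(aq) + Cr(s) → 3 Ce3+(aq) + Cr3+(aq), so Q = ([Ce3+(aq)]^3·[Cr3+(aq)]) / [Ce4+(aq)]^3.
Substituting the known concentrations and solving, log [Ce3+(aq)] = −1.401 and [Ce3+(aq)] = 0.040 M.

0.040 M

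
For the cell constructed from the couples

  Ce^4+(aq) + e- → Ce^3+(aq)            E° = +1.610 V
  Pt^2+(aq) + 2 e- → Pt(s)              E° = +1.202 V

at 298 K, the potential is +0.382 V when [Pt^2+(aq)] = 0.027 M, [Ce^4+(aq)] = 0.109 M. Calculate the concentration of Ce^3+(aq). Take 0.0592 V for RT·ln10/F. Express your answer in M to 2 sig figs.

1.8 M

With Ce⁴⁺/Ce³⁺ at the cathode and Pt²⁺/Pt at the anode, E°cell = +1.610 − (+1.202) = +0.408 V (n = 2).
Since E = E° − (0.0592/n)·log Q, log Q = n(E° − E)/0.0592 = 0.878.
The balanced reaction is 2 Ce^4+(aq) + Pt(s) → 2 Ce^3+(aq) + Pt^2+(aq), so Q = ([Ce^3+(aq)]^2·[Pt^2+(aq)]) / [Ce^4+(aq)]^2.
Isolating [Ce^3+(aq)] in Q = 10^{0.878} yields log [Ce^3+(aq)] = 0.261, i.e. 1.8 M.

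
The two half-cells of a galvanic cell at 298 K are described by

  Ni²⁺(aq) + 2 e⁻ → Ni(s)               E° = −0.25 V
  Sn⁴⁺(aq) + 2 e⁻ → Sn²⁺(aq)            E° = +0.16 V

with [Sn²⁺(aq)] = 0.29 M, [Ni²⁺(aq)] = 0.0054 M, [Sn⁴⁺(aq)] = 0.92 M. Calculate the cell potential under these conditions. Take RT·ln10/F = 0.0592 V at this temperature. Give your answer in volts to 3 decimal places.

+0.492 V

The Sn⁴⁺/Sn²⁺ couple has the more positive E°, so it is the cathode; Ni²⁺/Ni is the anode.
E°cell = +0.16 − (−0.25) = +0.41 V, with n = 2 electrons transferred.
For the overall reaction Sn⁴⁺(aq) + Ni(s) → Sn²⁺(aq) + Ni²⁺(aq), Q = ([Sn²⁺(aq)]·[Ni²⁺(aq)]) / [Sn⁴⁺(aq)] = 0.0017, giving log Q = −2.769.
E = E° − (0.0592/n)·log Q = +0.41 − (0.0592/2)(−2.769) = +0.492 V.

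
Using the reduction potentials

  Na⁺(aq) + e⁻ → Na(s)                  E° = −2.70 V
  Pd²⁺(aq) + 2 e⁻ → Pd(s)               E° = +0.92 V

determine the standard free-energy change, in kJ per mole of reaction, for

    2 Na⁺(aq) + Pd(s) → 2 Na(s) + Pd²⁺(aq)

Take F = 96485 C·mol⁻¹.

In the reaction as written Na⁺(aq) is reduced, so the Na⁺/Na couple is the cathode and Pd²⁺/Pd is the anode.
E°cell = −2.70 − (+0.92) = −3.62 V; balancing electrons gives n = 2.
ΔG° = −nFE°cell = −(2)(96485)(−3.62) J/mol = +699 kJ/mol.

+699 kJ/mol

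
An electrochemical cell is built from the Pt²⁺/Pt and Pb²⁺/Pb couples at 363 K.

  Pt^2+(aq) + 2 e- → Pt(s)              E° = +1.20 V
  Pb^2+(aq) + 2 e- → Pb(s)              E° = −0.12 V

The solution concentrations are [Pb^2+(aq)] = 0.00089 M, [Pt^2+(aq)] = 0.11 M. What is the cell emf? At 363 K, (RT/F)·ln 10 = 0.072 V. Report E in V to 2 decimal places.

Since E°(Pt²⁺/Pt) > E°(Pb²⁺/Pb), Pt²⁺/Pt serves as the cathode.
E°cell = +1.20 − (−0.12) = +1.32 V, with n = 2 electrons transferred.
The balanced reaction is Pt^2+(aq) + Pb(s) → Pt(s) + Pb^2+(aq), so Q = [Pb^2+(aq)] / [Pt^2+(aq)] = 0.00809 and log Q = −2.092.
Applying E = E° − (RT ln10/nF)·log Q gives +1.32 − (0.072/2)(−2.092) = +1.40 V.

+1.40 V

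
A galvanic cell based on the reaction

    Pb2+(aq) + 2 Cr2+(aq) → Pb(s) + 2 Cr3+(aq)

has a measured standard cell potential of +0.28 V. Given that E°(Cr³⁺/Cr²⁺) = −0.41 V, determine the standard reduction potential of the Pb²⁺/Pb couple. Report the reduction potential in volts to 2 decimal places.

−0.13 V

In the reaction as written the Pb²⁺/Pb couple is reduced (cathode) and Cr³⁺/Cr²⁺ is oxidized (anode), so E°cell = E°(Pb²⁺/Pb) − E°(Cr³⁺/Cr²⁺).
E°(Pb²⁺/Pb) = E°cell + E°(anode) = +0.28 + (−0.41) = −0.13 V.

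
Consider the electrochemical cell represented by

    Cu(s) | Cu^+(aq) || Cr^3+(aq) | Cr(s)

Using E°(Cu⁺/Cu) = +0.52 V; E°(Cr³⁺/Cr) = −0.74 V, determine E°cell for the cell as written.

By convention the left-hand electrode in cell notation is the anode (oxidation) and the right-hand electrode is the cathode (reduction).
E°cell = E°(right) − E°(left) = −0.74 − (+0.52) = −1.26 V.
The negative sign shows that, as written, the cell would require an external voltage to drive the reaction.

−1.26 V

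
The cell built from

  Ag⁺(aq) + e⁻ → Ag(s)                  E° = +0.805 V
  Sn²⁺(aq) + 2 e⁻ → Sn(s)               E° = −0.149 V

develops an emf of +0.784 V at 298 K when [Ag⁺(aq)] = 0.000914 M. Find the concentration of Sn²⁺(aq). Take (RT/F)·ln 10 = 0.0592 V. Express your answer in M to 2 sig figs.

0.46 M

The Ag⁺/Ag couple has the larger reduction potential, so it is the cathode: E°cell = +0.805 − (−0.149) = +0.954 V and n = 2.
Rearranging E = E° − (0.0592/n)·log Q gives log Q = 2(+0.954 − (+0.784))/0.0592 = 5.743.
For 2 Ag⁺(aq) + Sn(s) → 2 Ag(s) + Sn²⁺(aq), the reaction quotient is Q = [Sn²⁺(aq)] / [Ag⁺(aq)]^2.
Substituting the known concentrations and solving, log [Sn²⁺(aq)] = −0.335 and [Sn²⁺(aq)] = 0.46 M.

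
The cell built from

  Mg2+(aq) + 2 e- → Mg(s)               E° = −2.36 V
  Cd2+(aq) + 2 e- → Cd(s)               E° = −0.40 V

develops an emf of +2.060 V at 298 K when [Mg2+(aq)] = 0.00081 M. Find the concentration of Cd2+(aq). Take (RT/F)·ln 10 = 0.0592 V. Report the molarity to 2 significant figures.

1.9 M

With Cd²⁺/Cd at the cathode and Mg²⁺/Mg at the anode, E°cell = −0.40 − (−2.36) = +1.96 V (n = 2).
Rearranging E = E° − (0.0592/n)·log Q gives log Q = 2(+1.96 − (+2.060))/0.0592 = −3.378.
Balancing electrons gives Cd2+(aq) + Mg(s) → Cd(s) + Mg2+(aq); thus Q = [Mg2+(aq)] / [Cd2+(aq)].
Solving for the unknown gives log [Cd2+(aq)] = 0.286, so [Cd2+(aq)] ≈ 1.9 M.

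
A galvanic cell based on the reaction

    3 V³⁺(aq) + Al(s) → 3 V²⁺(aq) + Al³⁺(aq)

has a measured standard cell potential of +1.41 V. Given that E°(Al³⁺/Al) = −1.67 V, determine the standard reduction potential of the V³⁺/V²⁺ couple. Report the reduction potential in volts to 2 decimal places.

In the reaction as written the V³⁺/V²⁺ couple is reduced (cathode) and Al³⁺/Al is oxidized (anode), so E°cell = E°(V³⁺/V²⁺) − E°(Al³⁺/Al).
E°(V³⁺/V²⁺) = E°cell + E°(anode) = +1.41 + (−1.67) = −0.26 V.

−0.26 V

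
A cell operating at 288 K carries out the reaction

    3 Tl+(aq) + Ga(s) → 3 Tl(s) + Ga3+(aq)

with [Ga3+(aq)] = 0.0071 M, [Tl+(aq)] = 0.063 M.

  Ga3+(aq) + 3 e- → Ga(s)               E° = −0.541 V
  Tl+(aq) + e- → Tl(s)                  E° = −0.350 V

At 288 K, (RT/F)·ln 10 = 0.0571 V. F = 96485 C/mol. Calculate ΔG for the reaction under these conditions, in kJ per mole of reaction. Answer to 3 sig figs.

E°cell = −0.350 − (−0.541) = +0.191 V; the balanced reaction transfers n = 3 electrons.
Here Q = [Ga3+(aq)] / [Tl+(aq)]^3 = 28.4 (log Q = 1.453), giving E = +0.191 − (0.0571/3)·(1.453) = +0.1633 V.
Then ΔG = −nFE = −3 × 96485 × +0.1633 J/mol = −47.3 kJ/mol.

−47.3 kJ/mol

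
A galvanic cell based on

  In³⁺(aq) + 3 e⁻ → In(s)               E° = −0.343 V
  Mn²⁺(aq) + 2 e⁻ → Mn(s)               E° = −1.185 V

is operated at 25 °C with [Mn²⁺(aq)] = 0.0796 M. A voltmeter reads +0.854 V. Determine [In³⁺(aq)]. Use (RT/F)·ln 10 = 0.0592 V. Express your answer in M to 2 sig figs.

0.091 M

The In³⁺/In couple has the larger reduction potential, so it is the cathode: E°cell = −0.343 − (−1.185) = +0.842 V and n = 6.
Rearranging E = E° − (0.0592/n)·log Q gives log Q = 6(+0.842 − (+0.854))/0.0592 = −1.216.
The balanced reaction is 2 In³⁺(aq) + 3 Mn(s) → 2 In(s) + 3 Mn²⁺(aq), so Q = [Mn²⁺(aq)]^3 / [In³⁺(aq)]^2.
Solving for the unknown gives log [In³⁺(aq)] = −1.041, so [In³⁺(aq)] ≈ 0.091 M.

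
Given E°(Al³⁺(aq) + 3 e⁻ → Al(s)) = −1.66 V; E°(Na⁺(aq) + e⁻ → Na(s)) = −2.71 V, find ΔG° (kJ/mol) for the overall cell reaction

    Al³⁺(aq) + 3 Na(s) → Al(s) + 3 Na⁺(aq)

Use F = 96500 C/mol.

−304 kJ/mol

In the reaction as written Al³⁺(aq) is reduced, so the Al³⁺/Al couple is the cathode and Na⁺/Na is the anode.
E°cell = −1.66 − (−2.71) = +1.05 V; balancing electrons gives n = 3.
ΔG° = −nFE°cell = −(3)(96500)(+1.05) J/mol = −304 kJ/mol.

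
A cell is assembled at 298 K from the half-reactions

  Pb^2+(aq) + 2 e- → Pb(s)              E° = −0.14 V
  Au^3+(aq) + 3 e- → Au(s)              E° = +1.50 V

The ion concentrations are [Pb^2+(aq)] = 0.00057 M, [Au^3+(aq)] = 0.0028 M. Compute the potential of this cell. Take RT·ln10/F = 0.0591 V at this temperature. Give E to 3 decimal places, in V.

+1.686 V

Au³⁺/Au is reduced (cathode, E° = +1.50 V) and Pb²⁺/Pb is oxidized (anode).
E°cell = +1.50 − (−0.14) = +1.64 V, with n = 6 electrons transferred.
The balanced reaction is 2 Au^3+(aq) + 3 Pb(s) → 2 Au(s) + 3 Pb^2+(aq), so Q = [Pb^2+(aq)]^3 / [Au^3+(aq)]^2 = 2.36×10^−5 and log Q = −4.627.
Applying E = E° − (RT ln10/nF)·log Q gives +1.64 − (0.0591/6)(−4.627) = +1.686 V.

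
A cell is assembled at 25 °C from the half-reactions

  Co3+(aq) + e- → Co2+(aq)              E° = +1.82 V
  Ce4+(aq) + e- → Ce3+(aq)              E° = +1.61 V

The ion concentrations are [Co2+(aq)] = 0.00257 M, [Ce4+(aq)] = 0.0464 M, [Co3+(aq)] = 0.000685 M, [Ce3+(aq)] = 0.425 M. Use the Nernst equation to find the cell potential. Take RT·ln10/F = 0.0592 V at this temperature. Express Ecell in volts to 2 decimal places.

The Co³⁺/Co²⁺ couple has the more positive E°, so it is the cathode; Ce⁴⁺/Ce³⁺ is the anode.
The standard potential is +1.82 − (+1.61) = +0.21 V and the balanced reaction transfers n = 1 electron.
The balanced reaction is Co3+(aq) + Ce3+(aq) → Co2+(aq) + Ce4+(aq), so Q = ([Co2+(aq)]·[Ce4+(aq)]) / ([Co3+(aq)]·[Ce3+(aq)]) = 0.41 and log Q = −0.388.
By the Nernst equation, E = +0.21 − (0.0592/1)·(−0.388) = +0.23 V.

+0.23 V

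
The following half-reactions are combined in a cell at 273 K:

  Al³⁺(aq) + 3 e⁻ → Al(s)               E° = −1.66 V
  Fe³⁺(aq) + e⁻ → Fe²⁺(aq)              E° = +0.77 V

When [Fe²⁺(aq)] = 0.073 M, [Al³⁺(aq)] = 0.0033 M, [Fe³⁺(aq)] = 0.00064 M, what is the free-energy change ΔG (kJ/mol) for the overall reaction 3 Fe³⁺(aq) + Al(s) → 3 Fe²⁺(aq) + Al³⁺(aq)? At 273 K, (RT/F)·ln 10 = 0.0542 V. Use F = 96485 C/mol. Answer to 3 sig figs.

The standard cell potential is +0.77 − (−1.66) = +2.43 V, with n = 3 electrons in the balanced equation.
The reaction quotient is ([Fe²⁺(aq)]^3·[Al³⁺(aq)]) / [Fe³⁺(aq)]^3 = 4.9×10^3; by Nernst, E = +2.43 − (0.0542/3)(3.690) = +2.3633 V.
Finally ΔG = −nFE = −(3)(96485 C/mol)(+2.3633 V) = −684 kJ/mol.

−684 kJ/mol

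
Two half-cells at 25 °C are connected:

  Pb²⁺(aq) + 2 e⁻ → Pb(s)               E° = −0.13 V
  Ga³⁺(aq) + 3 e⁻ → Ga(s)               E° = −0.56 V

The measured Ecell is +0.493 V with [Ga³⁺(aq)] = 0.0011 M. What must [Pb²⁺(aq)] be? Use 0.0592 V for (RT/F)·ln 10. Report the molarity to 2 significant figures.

Pb²⁺/Pb is the cathode (higher E°); E°cell = −0.13 − (−0.56) = +0.43 V with n = 6.
Since E = E° − (0.0592/n)·log Q, log Q = n(E° − E)/0.0592 = −6.385.
The balanced reaction is 3 Pb²⁺(aq) + 2 Ga(s) → 3 Pb(s) + 2 Ga³⁺(aq), so Q = [Ga³⁺(aq)]^2 / [Pb²⁺(aq)]^3.
Substituting the known concentrations and solving, log [Pb²⁺(aq)] = 0.156 and [Pb²⁺(aq)] = 1.4 M.

1.4 M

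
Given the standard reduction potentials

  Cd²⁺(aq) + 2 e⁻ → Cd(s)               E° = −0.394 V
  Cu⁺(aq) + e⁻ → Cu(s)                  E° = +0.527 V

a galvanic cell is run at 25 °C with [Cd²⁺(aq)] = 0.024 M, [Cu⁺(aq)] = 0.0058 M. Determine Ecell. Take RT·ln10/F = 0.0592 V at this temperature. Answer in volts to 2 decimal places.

The Cu⁺/Cu couple has the more positive E°, so it is the cathode; Cd²⁺/Cd is the anode.
E°cell = +0.527 − (−0.394) = +0.921 V, with n = 2 electrons transferred.
Balancing gives 2 Cu⁺(aq) + Cd(s) → 2 Cu(s) + Cd²⁺(aq); hence Q = [Cd²⁺(aq)] / [Cu⁺(aq)]^2 = 713 (log Q = 2.853).
By the Nernst equation, E = +0.921 − (0.0592/2)·(2.853) = +0.84 V.

+0.84 V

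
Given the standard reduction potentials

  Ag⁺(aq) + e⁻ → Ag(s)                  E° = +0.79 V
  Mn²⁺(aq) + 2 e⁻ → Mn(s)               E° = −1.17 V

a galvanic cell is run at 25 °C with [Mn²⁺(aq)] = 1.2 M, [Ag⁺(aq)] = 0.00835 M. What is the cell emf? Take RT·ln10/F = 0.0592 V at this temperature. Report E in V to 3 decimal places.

Since E°(Ag⁺/Ag) > E°(Mn²⁺/Mn), Ag⁺/Ag serves as the cathode.
E°cell = +0.79 − (−1.17) = +1.96 V, with n = 2 electrons transferred.
Balancing gives 2 Ag⁺(aq) + Mn(s) → 2 Ag(s) + Mn²⁺(aq); hence Q = [Mn²⁺(aq)] / [Ag⁺(aq)]^2 = 1.72×10^4 (log Q = 4.236).
By the Nernst equation, E = +1.96 − (0.0592/2)·(4.236) = +1.835 V.

+1.835 V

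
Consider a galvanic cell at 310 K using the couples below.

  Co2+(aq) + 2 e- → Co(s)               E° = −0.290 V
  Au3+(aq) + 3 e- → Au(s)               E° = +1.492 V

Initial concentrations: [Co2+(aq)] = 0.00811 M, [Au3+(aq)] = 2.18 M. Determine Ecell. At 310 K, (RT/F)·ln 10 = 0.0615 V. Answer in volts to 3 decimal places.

Au³⁺/Au is reduced (cathode, E° = +1.492 V) and Co²⁺/Co is oxidized (anode).
The standard potential is +1.492 − (−0.290) = +1.782 V and the balanced reaction transfers n = 6 electrons.
For the overall reaction 2 Au3+(aq) + 3 Co(s) → 2 Au(s) + 3 Co2+(aq), Q = [Co2+(aq)]^3 / [Au3+(aq)]^2 = 1.12×10^−7, giving log Q = −6.950.
Applying E = E° − (RT ln10/nF)·log Q gives +1.782 − (0.0615/6)(−6.950) = +1.853 V.

+1.853 V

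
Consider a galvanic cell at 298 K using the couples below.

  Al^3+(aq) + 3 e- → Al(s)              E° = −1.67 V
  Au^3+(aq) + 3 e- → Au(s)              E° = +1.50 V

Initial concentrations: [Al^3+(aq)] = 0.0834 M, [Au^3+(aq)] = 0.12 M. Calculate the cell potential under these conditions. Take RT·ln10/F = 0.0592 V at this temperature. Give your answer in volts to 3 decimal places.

The Au³⁺/Au couple has the more positive E°, so it is the cathode; Al³⁺/Al is the anode.
E°cell = E°cat − E°an = +1.50 − (−1.67) = +3.17 V; n = 3.
For the overall reaction Au^3+(aq) + Al(s) → Au(s) + Al^3+(aq), Q = [Al^3+(aq)] / [Au^3+(aq)] = 0.695, giving log Q = −0.158.
E = E° − (0.0592/n)·log Q = +3.17 − (0.0592/3)(−0.158) = +3.173 V.

+3.173 V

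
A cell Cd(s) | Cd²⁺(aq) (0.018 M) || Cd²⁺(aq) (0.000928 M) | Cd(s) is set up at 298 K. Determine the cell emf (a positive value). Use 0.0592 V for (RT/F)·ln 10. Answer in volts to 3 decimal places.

0.038 V

For a concentration cell E°cell = 0, since both electrodes use the same couple.
The compartment with the higher Cd²⁺(aq) concentration (0.018 M) acts as the cathode; ions are reduced there and produced at the dilute (0.000928 M) anode.
With n = 2, Ecell = −(0.0592/2)·log([dilute]/[conc]) = −(0.0592/2)·log(0.000928/0.018) = +0.038 V.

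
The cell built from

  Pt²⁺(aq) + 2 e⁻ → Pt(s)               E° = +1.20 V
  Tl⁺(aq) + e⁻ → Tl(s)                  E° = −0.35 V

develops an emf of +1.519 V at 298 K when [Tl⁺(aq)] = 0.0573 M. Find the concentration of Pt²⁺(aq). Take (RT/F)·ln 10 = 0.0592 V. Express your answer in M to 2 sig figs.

Pt²⁺/Pt is the cathode (higher E°); E°cell = +1.20 − (−0.35) = +1.55 V with n = 2.
Since E = E° − (0.0592/n)·log Q, log Q = n(E° − E)/0.0592 = 1.047.
For Pt²⁺(aq) + 2 Tl(s) → Pt(s) + 2 Tl⁺(aq), the reaction quotient is Q = [Tl⁺(aq)]^2 / [Pt²⁺(aq)].
Isolating [Pt²⁺(aq)] in Q = 10^{1.047} yields log [Pt²⁺(aq)] = −3.531, i.e. 0.00029 M.

0.00029 M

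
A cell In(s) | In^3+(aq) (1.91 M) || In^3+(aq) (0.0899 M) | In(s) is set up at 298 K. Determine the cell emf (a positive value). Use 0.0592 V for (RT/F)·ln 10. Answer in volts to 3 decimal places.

0.026 V

For a concentration cell E°cell = 0, since both electrodes use the same couple.
The compartment with the higher In^3+(aq) concentration (1.91 M) acts as the cathode; ions are reduced there and produced at the dilute (0.0899 M) anode.
With n = 3, Ecell = −(0.0592/3)·log([dilute]/[conc]) = −(0.0592/3)·log(0.0899/1.91) = +0.026 V.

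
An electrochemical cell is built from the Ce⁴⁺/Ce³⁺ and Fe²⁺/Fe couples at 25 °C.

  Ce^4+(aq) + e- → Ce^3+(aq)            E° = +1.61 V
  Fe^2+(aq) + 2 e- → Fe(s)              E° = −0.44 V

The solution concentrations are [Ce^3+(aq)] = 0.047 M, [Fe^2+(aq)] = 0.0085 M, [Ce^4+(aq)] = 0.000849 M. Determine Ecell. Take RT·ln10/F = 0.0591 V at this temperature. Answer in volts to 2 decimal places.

Ce⁴⁺/Ce³⁺ is reduced (cathode, E° = +1.61 V) and Fe²⁺/Fe is oxidized (anode).
E°cell = E°cat − E°an = +1.61 − (−0.44) = +2.05 V; n = 2.
Balancing gives 2 Ce^4+(aq) + Fe(s) → 2 Ce^3+(aq) + Fe^2+(aq); hence Q = ([Ce^3+(aq)]^2·[Fe^2+(aq)]) / [Ce^4+(aq)]^2 = 26 (log Q = 1.416).
E = E° − (0.0591/n)·log Q = +2.05 − (0.0591/2)(1.416) = +2.01 V.

+2.01 V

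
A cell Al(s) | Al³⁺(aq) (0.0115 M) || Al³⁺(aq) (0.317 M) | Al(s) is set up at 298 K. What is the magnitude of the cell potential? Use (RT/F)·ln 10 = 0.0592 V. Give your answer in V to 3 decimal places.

0.028 V

For a concentration cell E°cell = 0, since both electrodes use the same couple.
The compartment with the higher Al³⁺(aq) concentration (0.317 M) acts as the cathode; ions are reduced there and produced at the dilute (0.0115 M) anode.
With n = 3, Ecell = −(0.0592/3)·log([dilute]/[conc]) = −(0.0592/3)·log(0.0115/0.317) = +0.028 V.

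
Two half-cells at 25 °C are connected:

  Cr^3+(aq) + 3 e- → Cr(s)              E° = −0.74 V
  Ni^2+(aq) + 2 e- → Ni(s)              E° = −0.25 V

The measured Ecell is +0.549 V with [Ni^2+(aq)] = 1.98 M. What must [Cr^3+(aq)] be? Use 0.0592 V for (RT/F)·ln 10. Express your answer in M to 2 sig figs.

0.0029 M

Ni²⁺/Ni is the cathode (higher E°); E°cell = −0.25 − (−0.74) = +0.49 V with n = 6.
From the Nernst equation, log Q = n(E° − E)/0.0592 = 6·(+0.49 − (+0.549))/0.0592 = −5.980.
Balancing electrons gives 3 Ni^2+(aq) + 2 Cr(s) → 3 Ni(s) + 2 Cr^3+(aq); thus Q = [Cr^3+(aq)]^2 / [Ni^2+(aq)]^3.
Isolating [Cr^3+(aq)] in Q = 10^{−5.980} yields log [Cr^3+(aq)] = −2.545, i.e. 0.0029 M.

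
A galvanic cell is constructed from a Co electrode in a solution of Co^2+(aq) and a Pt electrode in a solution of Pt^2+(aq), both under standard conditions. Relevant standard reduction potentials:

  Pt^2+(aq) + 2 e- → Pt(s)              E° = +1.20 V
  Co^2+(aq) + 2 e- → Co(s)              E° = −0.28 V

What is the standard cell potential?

The Pt²⁺/Pt couple has the higher E°, so Pt ion is reduced (cathode) and Co is oxidized (anode).
E°cell = E°(cathode) − E°(anode) = +1.20 − (−0.28) = +1.48 V.

+1.48 V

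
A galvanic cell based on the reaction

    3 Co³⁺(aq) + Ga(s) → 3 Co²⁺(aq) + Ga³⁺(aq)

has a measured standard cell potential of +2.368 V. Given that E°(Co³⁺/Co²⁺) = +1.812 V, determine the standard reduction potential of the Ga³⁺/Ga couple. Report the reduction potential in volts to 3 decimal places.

In the reaction as written the Co³⁺/Co²⁺ couple is reduced (cathode) and Ga³⁺/Ga is oxidized (anode), so E°cell = E°(Co³⁺/Co²⁺) − E°(Ga³⁺/Ga).
E°(Ga³⁺/Ga) = E°(cathode) − E°cell = +1.812 − (+2.368) = −0.556 V.

−0.556 V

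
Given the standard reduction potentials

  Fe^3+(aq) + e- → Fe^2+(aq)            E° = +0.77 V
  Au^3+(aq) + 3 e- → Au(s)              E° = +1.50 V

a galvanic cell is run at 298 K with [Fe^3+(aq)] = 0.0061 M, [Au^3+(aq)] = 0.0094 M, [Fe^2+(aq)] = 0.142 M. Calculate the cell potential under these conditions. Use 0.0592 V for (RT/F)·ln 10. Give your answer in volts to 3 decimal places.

The Au³⁺/Au couple has the more positive E°, so it is the cathode; Fe³⁺/Fe²⁺ is the anode.
E°cell = +1.50 − (+0.77) = +0.73 V, with n = 3 electrons transferred.
Balancing gives Au^3+(aq) + 3 Fe^2+(aq) → Au(s) + 3 Fe^3+(aq); hence Q = [Fe^3+(aq)]^3 / ([Au^3+(aq)]·[Fe^2+(aq)]^3) = 0.00843 (log Q = −2.074).
By the Nernst equation, E = +0.73 − (0.0592/3)·(−2.074) = +0.771 V.

+0.771 V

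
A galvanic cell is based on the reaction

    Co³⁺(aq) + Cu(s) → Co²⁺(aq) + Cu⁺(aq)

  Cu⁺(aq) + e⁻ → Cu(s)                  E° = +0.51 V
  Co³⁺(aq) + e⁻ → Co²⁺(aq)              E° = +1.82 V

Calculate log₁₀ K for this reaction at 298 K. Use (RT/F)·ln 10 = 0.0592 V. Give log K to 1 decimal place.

log K = 22.1

The Co³⁺/Co²⁺ couple is reduced (cathode); E°cell = +1.82 − (+0.51) = +1.31 V with n = 1.
At equilibrium E = 0, so log K = nE°cell / 0.0592 = (1)(+1.31) / 0.0592 = 22.1.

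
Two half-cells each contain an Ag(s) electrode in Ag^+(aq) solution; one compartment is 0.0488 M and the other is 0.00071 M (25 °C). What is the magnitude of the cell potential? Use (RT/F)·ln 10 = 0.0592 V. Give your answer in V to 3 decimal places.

For a concentration cell E°cell = 0, since both electrodes use the same couple.
The compartment with the higher Ag^+(aq) concentration (0.0488 M) acts as the cathode; ions are reduced there and produced at the dilute (0.00071 M) anode.
With n = 1, Ecell = −(0.0592/1)·log([dilute]/[conc]) = −(0.0592/1)·log(0.00071/0.0488) = +0.109 V.

0.109 V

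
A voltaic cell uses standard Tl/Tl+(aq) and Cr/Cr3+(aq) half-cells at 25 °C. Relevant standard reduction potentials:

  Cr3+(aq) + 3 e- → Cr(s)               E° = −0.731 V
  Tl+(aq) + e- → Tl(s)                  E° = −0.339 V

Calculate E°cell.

The Tl⁺/Tl couple has the higher E°, so Tl ion is reduced (cathode) and Cr is oxidized (anode).
E°cell = E°(cathode) − E°(anode) = −0.339 − (−0.731) = +0.392 V.

+0.392 V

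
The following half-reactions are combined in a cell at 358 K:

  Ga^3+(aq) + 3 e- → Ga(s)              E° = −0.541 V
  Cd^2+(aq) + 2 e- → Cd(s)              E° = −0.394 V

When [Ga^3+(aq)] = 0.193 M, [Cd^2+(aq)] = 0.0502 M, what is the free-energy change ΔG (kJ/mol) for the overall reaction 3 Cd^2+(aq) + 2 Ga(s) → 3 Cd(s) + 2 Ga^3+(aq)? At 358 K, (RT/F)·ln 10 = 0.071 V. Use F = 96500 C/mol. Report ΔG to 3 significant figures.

−68.2 kJ/mol

With Cd²⁺/Cd reduced at the cathode, E°cell = −0.394 − (−0.541) = +0.147 V and n = 6.
Q = [Ga^3+(aq)]^2 / [Cd^2+(aq)]^3 = 294, so log Q = 2.469 and E = +0.147 − (0.071/6)(2.469) = +0.1178 V.
ΔG = −nFE = −(6)(96500)(+0.1178) J/mol = −68.2 kJ/mol.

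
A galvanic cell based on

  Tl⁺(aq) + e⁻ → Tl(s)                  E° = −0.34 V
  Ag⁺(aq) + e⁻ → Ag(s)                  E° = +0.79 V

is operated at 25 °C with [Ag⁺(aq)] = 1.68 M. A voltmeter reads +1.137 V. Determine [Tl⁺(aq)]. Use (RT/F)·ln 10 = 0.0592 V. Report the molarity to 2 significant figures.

1.3 M

The Ag⁺/Ag couple has the larger reduction potential, so it is the cathode: E°cell = +0.79 − (−0.34) = +1.13 V and n = 1.
Rearranging E = E° − (0.0592/n)·log Q gives log Q = 1(+1.13 − (+1.137))/0.0592 = −0.118.
For Ag⁺(aq) + Tl(s) → Ag(s) + Tl⁺(aq), the reaction quotient is Q = [Tl⁺(aq)] / [Ag⁺(aq)].
Isolating [Tl⁺(aq)] in Q = 10^{−0.118} yields log [Tl⁺(aq)] = 0.107, i.e. 1.3 M.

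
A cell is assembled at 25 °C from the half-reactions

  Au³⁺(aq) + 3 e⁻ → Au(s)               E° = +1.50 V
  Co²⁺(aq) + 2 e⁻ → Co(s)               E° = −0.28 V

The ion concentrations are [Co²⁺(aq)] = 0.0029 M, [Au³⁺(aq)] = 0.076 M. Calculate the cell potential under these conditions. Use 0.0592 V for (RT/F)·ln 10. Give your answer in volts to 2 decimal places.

+1.83 V

The Au³⁺/Au couple has the more positive E°, so it is the cathode; Co²⁺/Co is the anode.
E°cell = +1.50 − (−0.28) = +1.78 V, with n = 6 electrons transferred.
Balancing gives 2 Au³⁺(aq) + 3 Co(s) → 2 Au(s) + 3 Co²⁺(aq); hence Q = [Co²⁺(aq)]^3 / [Au³⁺(aq)]^2 = 4.22×10^−6 (log Q = −5.374).
E = E° − (0.0592/n)·log Q = +1.78 − (0.0592/6)(−5.374) = +1.83 V.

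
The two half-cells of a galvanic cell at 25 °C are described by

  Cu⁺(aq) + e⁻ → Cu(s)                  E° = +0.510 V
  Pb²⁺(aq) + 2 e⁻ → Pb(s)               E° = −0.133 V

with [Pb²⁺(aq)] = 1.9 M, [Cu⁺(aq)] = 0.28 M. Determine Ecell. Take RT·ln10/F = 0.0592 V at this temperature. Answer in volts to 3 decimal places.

Cu⁺/Cu is reduced (cathode, E° = +0.510 V) and Pb²⁺/Pb is oxidized (anode).
The standard potential is +0.510 − (−0.133) = +0.643 V and the balanced reaction transfers n = 2 electrons.
Balancing gives 2 Cu⁺(aq) + Pb(s) → 2 Cu(s) + Pb²⁺(aq); hence Q = [Pb²⁺(aq)] / [Cu⁺(aq)]^2 = 24.2 (log Q = 1.384).
By the Nernst equation, E = +0.643 − (0.0592/2)·(1.384) = +0.602 V.

+0.602 V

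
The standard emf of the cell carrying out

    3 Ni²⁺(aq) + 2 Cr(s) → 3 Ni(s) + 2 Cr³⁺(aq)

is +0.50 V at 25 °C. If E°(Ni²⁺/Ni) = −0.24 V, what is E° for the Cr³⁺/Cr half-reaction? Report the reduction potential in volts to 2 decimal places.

−0.74 V

In the reaction as written the Ni²⁺/Ni couple is reduced (cathode) and Cr³⁺/Cr is oxidized (anode), so E°cell = E°(Ni²⁺/Ni) − E°(Cr³⁺/Cr).
E°(Cr³⁺/Cr) = E°(cathode) − E°cell = −0.24 − (+0.50) = −0.74 V.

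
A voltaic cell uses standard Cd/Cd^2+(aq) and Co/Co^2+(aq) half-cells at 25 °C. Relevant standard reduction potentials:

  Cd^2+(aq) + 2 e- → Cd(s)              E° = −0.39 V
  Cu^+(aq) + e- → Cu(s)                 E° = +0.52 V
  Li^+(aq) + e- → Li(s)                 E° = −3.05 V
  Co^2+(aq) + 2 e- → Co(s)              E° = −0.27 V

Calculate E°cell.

The Co²⁺/Co couple has the higher E°, so Co ion is reduced (cathode) and Cd is oxidized (anode).
E°cell = E°(cathode) − E°(anode) = −0.27 − (−0.39) = +0.12 V.

+0.12 V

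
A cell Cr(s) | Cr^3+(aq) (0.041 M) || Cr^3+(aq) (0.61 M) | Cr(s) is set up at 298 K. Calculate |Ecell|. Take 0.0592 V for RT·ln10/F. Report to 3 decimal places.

0.023 V

For a concentration cell E°cell = 0, since both electrodes use the same couple.
The compartment with the higher Cr^3+(aq) concentration (0.61 M) acts as the cathode; ions are reduced there and produced at the dilute (0.041 M) anode.
With n = 3, Ecell = −(0.0592/3)·log([dilute]/[conc]) = −(0.0592/3)·log(0.041/0.61) = +0.023 V.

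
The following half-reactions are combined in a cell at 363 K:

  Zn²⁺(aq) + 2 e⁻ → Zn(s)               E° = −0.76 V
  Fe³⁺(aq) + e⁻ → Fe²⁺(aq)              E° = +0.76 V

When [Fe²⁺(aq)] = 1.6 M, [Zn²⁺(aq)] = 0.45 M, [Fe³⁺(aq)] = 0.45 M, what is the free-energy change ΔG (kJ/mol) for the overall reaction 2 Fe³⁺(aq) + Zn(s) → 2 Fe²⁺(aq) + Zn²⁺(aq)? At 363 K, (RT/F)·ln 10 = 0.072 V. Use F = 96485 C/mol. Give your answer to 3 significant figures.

The standard cell potential is +0.76 − (−0.76) = +1.52 V, with n = 2 electrons in the balanced equation.
Here Q = ([Fe²⁺(aq)]^2·[Zn²⁺(aq)]) / [Fe³⁺(aq)]^2 = 5.69 (log Q = 0.755), giving E = +1.52 − (0.072/2)·(0.755) = +1.4928 V.
Finally ΔG = −nFE = −(2)(96485 C/mol)(+1.4928 V) = −288 kJ/mol.

−288 kJ/mol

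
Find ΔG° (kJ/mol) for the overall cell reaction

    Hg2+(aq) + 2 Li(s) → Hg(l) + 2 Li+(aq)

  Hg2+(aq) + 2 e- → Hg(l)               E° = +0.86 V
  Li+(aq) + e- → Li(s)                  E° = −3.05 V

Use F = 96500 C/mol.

−755 kJ/mol

In the reaction as written Hg2+(aq) is reduced, so the Hg²⁺/Hg couple is the cathode and Li⁺/Li is the anode.
E°cell = +0.86 − (−3.05) = +3.91 V; balancing electrons gives n = 2.
ΔG° = −nFE°cell = −(2)(96500)(+3.91) J/mol = −755 kJ/mol.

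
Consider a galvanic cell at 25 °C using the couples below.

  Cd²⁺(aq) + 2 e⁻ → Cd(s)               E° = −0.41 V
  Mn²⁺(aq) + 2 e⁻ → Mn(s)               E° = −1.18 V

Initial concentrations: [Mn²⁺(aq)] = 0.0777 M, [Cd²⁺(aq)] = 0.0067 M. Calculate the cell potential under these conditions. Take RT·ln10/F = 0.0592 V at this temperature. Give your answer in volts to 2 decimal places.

The Cd²⁺/Cd couple has the more positive E°, so it is the cathode; Mn²⁺/Mn is the anode.
E°cell = −0.41 − (−1.18) = +0.77 V, with n = 2 electrons transferred.
For the overall reaction Cd²⁺(aq) + Mn(s) → Cd(s) + Mn²⁺(aq), Q = [Mn²⁺(aq)] / [Cd²⁺(aq)] = 11.6, giving log Q = 1.064.
By the Nernst equation, E = +0.77 − (0.0592/2)·(1.064) = +0.74 V.

+0.74 V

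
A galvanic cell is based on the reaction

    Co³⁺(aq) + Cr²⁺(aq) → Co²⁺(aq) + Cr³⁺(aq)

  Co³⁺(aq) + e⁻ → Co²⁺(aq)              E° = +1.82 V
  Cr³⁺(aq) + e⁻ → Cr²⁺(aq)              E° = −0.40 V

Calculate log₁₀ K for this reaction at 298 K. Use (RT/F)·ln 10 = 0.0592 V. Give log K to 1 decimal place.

The Co³⁺/Co²⁺ couple is reduced (cathode); E°cell = +1.82 − (−0.40) = +2.22 V with n = 1.
At equilibrium E = 0, so log K = nE°cell / 0.0592 = (1)(+2.22) / 0.0592 = 37.5.

log K = 37.5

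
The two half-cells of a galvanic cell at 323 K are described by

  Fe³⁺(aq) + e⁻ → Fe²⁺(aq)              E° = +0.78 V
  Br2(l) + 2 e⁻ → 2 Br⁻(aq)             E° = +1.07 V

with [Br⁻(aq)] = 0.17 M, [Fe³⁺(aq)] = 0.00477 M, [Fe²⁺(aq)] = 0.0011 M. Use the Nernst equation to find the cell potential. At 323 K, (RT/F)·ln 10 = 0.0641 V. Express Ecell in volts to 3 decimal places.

Since E°(Br₂/Br⁻) > E°(Fe³⁺/Fe²⁺), Br₂/Br⁻ serves as the cathode.
E°cell = E°cat − E°an = +1.07 − (+0.78) = +0.29 V; n = 2.
For the overall reaction Br2(l) + 2 Fe²⁺(aq) → 2 Br⁻(aq) + 2 Fe³⁺(aq), Q = ([Br⁻(aq)]^2·[Fe³⁺(aq)]^2) / [Fe²⁺(aq)]^2 = 0.543, giving log Q = −0.265.
Applying E = E° − (RT ln10/nF)·log Q gives +0.29 − (0.0641/2)(−0.265) = +0.298 V.

+0.298 V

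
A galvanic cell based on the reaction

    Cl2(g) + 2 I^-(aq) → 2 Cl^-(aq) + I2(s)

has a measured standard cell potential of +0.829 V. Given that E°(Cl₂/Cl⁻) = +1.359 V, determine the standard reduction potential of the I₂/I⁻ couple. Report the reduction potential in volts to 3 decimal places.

+0.530 V

In the reaction as written the Cl₂/Cl⁻ couple is reduced (cathode) and I₂/I⁻ is oxidized (anode), so E°cell = E°(Cl₂/Cl⁻) − E°(I₂/I⁻).
E°(I₂/I⁻) = E°(cathode) − E°cell = +1.359 − (+0.829) = +0.530 V.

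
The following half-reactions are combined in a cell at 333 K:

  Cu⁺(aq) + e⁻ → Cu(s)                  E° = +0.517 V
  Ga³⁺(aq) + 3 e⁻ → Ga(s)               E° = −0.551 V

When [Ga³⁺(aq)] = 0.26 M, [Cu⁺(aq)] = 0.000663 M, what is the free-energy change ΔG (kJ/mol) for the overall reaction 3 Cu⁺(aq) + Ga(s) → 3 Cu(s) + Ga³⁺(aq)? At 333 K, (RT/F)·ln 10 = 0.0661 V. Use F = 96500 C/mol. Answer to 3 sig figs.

−252 kJ/mol

With Cu⁺/Cu reduced at the cathode, E°cell = +0.517 − (−0.551) = +1.068 V and n = 3.
The reaction quotient is [Ga³⁺(aq)] / [Cu⁺(aq)]^3 = 8.92×10^8; by Nernst, E = +1.068 − (0.0661/3)(8.950) = +0.8708 V.
Finally ΔG = −nFE = −(3)(96500 C/mol)(+0.8708 V) = −252 kJ/mol.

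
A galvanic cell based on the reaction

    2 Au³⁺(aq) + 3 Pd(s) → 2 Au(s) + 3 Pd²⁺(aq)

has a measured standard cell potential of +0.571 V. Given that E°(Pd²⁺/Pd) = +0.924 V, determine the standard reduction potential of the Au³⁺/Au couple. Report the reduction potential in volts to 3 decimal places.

In the reaction as written the Au³⁺/Au couple is reduced (cathode) and Pd²⁺/Pd is oxidized (anode), so E°cell = E°(Au³⁺/Au) − E°(Pd²⁺/Pd).
E°(Au³⁺/Au) = E°cell + E°(anode) = +0.571 + (+0.924) = +1.495 V.

+1.495 V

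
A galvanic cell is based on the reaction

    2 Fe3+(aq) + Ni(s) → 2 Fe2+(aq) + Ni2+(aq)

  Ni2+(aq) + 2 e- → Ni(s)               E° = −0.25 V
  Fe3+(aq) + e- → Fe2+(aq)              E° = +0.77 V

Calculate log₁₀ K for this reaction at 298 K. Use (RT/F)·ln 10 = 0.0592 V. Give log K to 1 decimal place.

The Fe³⁺/Fe²⁺ couple is reduced (cathode); E°cell = +0.77 − (−0.25) = +1.02 V with n = 2.
At equilibrium E = 0, so log K = nE°cell / 0.0592 = (2)(+1.02) / 0.0592 = 34.5.

log K = 34.5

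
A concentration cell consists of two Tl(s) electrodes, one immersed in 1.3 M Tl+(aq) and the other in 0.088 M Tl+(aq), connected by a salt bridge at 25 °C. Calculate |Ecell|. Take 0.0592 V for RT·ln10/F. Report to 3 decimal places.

For a concentration cell E°cell = 0, since both electrodes use the same couple.
The compartment with the higher Tl+(aq) concentration (1.3 M) acts as the cathode; ions are reduced there and produced at the dilute (0.088 M) anode.
With n = 1, Ecell = −(0.0592/1)·log([dilute]/[conc]) = −(0.0592/1)·log(0.088/1.3) = +0.069 V.

0.069 V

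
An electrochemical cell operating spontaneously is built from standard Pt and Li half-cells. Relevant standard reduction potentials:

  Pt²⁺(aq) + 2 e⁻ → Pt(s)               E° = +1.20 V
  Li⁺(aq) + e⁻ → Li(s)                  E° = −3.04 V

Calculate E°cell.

The Pt²⁺/Pt couple has the higher E°, so Pt ion is reduced (cathode) and Li is oxidized (anode).
E°cell = E°(cathode) − E°(anode) = +1.20 − (−3.04) = +4.24 V.

+4.24 V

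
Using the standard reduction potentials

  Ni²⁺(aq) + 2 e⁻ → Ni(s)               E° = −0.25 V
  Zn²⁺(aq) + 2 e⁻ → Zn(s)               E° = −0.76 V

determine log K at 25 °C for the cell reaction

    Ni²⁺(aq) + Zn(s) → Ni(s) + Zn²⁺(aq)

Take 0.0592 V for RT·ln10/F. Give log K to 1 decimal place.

The Ni²⁺/Ni couple is reduced (cathode); E°cell = −0.25 − (−0.76) = +0.51 V with n = 2.
At equilibrium E = 0, so log K = nE°cell / 0.0592 = (2)(+0.51) / 0.0592 = 17.2.

log K = 17.2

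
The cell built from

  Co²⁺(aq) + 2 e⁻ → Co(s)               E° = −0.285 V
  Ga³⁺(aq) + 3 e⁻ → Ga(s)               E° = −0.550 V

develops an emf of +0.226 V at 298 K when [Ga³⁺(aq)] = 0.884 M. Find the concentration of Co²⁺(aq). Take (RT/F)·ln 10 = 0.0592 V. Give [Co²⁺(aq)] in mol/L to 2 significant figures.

0.044 M

With Co²⁺/Co at the cathode and Ga³⁺/Ga at the anode, E°cell = −0.285 − (−0.550) = +0.265 V (n = 6).
From the Nernst equation, log Q = n(E° − E)/0.0592 = 6·(+0.265 − (+0.226))/0.0592 = 3.953.
The balanced reaction is 3 Co²⁺(aq) + 2 Ga(s) → 3 Co(s) + 2 Ga³⁺(aq), so Q = [Ga³⁺(aq)]^2 / [Co²⁺(aq)]^3.
Substituting the known concentrations and solving, log [Co²⁺(aq)] = −1.353 and [Co²⁺(aq)] = 0.044 M.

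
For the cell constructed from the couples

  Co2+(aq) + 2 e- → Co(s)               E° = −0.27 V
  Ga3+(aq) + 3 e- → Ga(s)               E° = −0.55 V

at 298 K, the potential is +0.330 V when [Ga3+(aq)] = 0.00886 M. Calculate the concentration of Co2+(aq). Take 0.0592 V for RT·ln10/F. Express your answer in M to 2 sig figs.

With Co²⁺/Co at the cathode and Ga³⁺/Ga at the anode, E°cell = −0.27 − (−0.55) = +0.28 V (n = 6).
Since E = E° − (0.0592/n)·log Q, log Q = n(E° − E)/0.0592 = −5.068.
Balancing electrons gives 3 Co2+(aq) + 2 Ga(s) → 3 Co(s) + 2 Ga3+(aq); thus Q = [Ga3+(aq)]^2 / [Co2+(aq)]^3.
Isolating [Co2+(aq)] in Q = 10^{−5.068} yields log [Co2+(aq)] = 0.321, i.e. 2.1 M.

2.1 M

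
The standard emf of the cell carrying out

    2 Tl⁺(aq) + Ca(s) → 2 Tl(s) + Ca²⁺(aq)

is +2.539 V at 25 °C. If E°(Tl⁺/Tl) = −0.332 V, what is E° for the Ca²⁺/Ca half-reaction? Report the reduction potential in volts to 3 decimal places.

In the reaction as written the Tl⁺/Tl couple is reduced (cathode) and Ca²⁺/Ca is oxidized (anode), so E°cell = E°(Tl⁺/Tl) − E°(Ca²⁺/Ca).
E°(Ca²⁺/Ca) = E°(cathode) − E°cell = −0.332 − (+2.539) = −2.871 V.

−2.871 V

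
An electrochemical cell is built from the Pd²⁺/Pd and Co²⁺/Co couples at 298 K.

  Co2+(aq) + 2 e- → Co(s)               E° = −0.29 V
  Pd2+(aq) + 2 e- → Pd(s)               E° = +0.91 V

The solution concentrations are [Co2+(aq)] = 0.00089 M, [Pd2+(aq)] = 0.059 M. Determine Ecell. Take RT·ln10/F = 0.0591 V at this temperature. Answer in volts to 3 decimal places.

The Pd²⁺/Pd couple has the more positive E°, so it is the cathode; Co²⁺/Co is the anode.
The standard potential is +0.91 − (−0.29) = +1.20 V and the balanced reaction transfers n = 2 electrons.
For the overall reaction Pd2+(aq) + Co(s) → Pd(s) + Co2+(aq), Q = [Co2+(aq)] / [Pd2+(aq)] = 0.0151, giving log Q = −1.821.
By the Nernst equation, E = +1.20 − (0.0591/2)·(−1.821) = +1.254 V.

+1.254 V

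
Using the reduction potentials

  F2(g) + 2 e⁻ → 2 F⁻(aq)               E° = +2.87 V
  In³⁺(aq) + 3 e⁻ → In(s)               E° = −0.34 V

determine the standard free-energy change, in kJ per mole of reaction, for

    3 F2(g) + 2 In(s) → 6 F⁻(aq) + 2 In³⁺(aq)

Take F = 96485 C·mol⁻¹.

−1858 kJ/mol

In the reaction as written F2(g) is reduced, so the F₂/F⁻ couple is the cathode and In³⁺/In is the anode.
E°cell = +2.87 − (−0.34) = +3.21 V; balancing electrons gives n = 6.
ΔG° = −nFE°cell = −(6)(96485)(+3.21) J/mol = −1858 kJ/mol.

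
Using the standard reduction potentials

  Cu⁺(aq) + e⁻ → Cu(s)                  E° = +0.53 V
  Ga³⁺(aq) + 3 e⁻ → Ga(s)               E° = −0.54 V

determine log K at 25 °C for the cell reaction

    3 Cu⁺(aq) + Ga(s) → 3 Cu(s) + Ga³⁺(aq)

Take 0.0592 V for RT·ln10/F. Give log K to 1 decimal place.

The Cu⁺/Cu couple is reduced (cathode); E°cell = +0.53 − (−0.54) = +1.07 V with n = 3.
At equilibrium E = 0, so log K = nE°cell / 0.0592 = (3)(+1.07) / 0.0592 = 54.2.

log K = 54.2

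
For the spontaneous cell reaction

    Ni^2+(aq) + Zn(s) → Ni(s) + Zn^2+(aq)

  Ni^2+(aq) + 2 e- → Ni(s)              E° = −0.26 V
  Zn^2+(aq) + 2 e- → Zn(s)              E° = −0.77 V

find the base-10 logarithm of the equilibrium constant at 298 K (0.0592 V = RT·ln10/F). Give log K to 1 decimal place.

log K = 17.2

The Ni²⁺/Ni couple is reduced (cathode); E°cell = −0.26 − (−0.77) = +0.51 V with n = 2.
At equilibrium E = 0, so log K = nE°cell / 0.0592 = (2)(+0.51) / 0.0592 = 17.2.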